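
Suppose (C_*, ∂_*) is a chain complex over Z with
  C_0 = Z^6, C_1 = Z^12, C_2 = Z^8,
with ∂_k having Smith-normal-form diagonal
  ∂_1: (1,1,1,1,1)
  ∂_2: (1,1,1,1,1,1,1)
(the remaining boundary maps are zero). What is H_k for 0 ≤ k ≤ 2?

H_0 ≅ Z,  H_1 = 0,  H_2 ≅ Z.

H_0: b_0 = 6 − 0 − 5 = 1; torsion from ∂_1 factors > 1: none. So H_0 ≅ Z.
H_1: b_1 = 12 − 5 − 7 = 0; torsion from ∂_2 factors > 1: none. So H_1 ≅ 0.
H_2: b_2 = 8 − 7 − 0 = 1; torsion from ∂_3 factors > 1: none. So H_2 ≅ Z.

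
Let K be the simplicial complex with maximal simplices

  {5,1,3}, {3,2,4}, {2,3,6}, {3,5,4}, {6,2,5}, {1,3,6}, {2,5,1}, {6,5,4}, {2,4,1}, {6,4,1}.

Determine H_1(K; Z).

Fix the vertex order 1 < 2 < 3 < 4 < 5 < 6 and write every simplex with vertices in increasing order. Then dim K = 2 and the simplices of K are:

  0-simplices (6): [1], [2], [3], [4], [5], [6]
  1-simplices (15): [1,2], [1,3], [1,4], [1,5], [1,6], [2,3], [2,4], [2,5], [2,6], [3,4], [3,5], [3,6], [4,5], [4,6], [5,6]
  2-simplices (10): [1,2,4], [1,2,5], [1,3,5], [1,3,6], [1,4,6], [2,3,4], [2,3,6], [2,5,6], [3,4,5], [4,5,6]

giving chain groups C_0 ≅ Z^6, C_1 ≅ Z^15, C_2 ≅ Z^10.

The boundary map ∂_1: C_1 → C_0 is given by ∂[p,q] = [q] − [p]. For instance
  ∂[4,6] = [6] − [4].
The 6×15 boundary matrix has rank 5 and Smith normal form diag(1,1,1,1,1).

Boundary ∂_2: C_2 → C_1 sends each 2-simplex [p,q,r] to [q,r] − [p,r] + [p,q]. For instance
  ∂[3,4,5] = [4,5] − [3,5] + [3,4],
  ∂[2,5,6] = [5,6] − [2,6] + [2,5].
This gives a 15×10 integer matrix of rank 10; reducing to Smith normal form yields diagonal entries (1,1,1,1,1,1,1,1,1,2).

Now H_k = ker ∂_k / im ∂_{k+1}, so:

  H_1: rank ker ∂_1 − rank ∂_2 = (15 − 5) − 10 = 0, and ∂_2 has invariant factor 2 > 1, so H_1 = Z/2Z.

H_1 = Z/2Z.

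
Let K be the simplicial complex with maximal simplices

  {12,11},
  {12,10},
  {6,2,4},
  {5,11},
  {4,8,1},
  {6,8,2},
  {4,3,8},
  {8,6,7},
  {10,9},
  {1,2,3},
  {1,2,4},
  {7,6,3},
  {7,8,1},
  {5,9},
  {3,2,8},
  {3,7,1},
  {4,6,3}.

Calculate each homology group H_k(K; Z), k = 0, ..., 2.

K has 12 vertices, 23 edges, 12 triangles.
rank ∂_0 = 0, rank ∂_1 = 10 ⇒ b_0 = 12 − 0 − 10 = 2; all invariant factors of ∂_1 are 1 so no torsion. So H_0 ≅ Z^2.
rank ∂_1 = 10, rank ∂_2 = 12 ⇒ b_1 = 23 − 10 − 12 = 1; ∂_2 has invariant factor(s) [2] giving torsion. So H_1 ≅ Z ⊕ Z/2.
rank ∂_2 = 12, rank ∂_3 = 0 ⇒ b_2 = 12 − 12 − 0 = 0. So H_2 ≅ 0.

H_0 ≅ Z^2,  H_1 ≅ Z ⊕ Z/2,  H_2 = 0.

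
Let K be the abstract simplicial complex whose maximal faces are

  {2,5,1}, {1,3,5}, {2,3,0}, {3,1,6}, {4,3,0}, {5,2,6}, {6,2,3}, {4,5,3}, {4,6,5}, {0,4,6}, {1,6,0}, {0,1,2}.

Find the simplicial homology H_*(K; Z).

H_0 ≅ Z,  H_1 ≅ Z/2Z,  H_2 = 0.

Fix the vertex order 0 < 1 < 2 < 3 < 4 < 5 < 6 and write every simplex with vertices in increasing order. Then dim K = 2 and the simplices of K are:

  0-simplices (7): [0], [1], [2], [3], [4], [5], [6]
  1-simplices (18): [0,1], [0,2], [0,3], [0,4], [0,6], [1,2], [1,3], [1,5], [1,6], [2,3], [2,5], [2,6], [3,4], [3,5], [3,6], [4,5], [4,6], [5,6]
  2-simplices (12): [0,1,2], [0,1,6], [0,2,3], [0,3,4], [0,4,6], [1,2,5], [1,3,5], [1,3,6], [2,3,6], [2,5,6], [3,4,5], [4,5,6]

Hence C_0 ≅ Z^7, C_1 ≅ Z^18, C_2 ≅ Z^12.

Boundary ∂_1: C_1 → C_0 maps an edge to its endpoints' difference, ∂[p,q] = q − p. For instance
  ∂[4,5] = [5] − [4].
As a 7×18 matrix over Z this has rank 6, with invariant factors (1,1,1,1,1,1).

The boundary map ∂_2: C_2 → C_1 maps a triangle to the signed sum of its edges. For instance
  ∂[0,3,4] = [3,4] − [0,4] + [0,3],
  ∂[1,3,5] = [3,5] − [1,5] + [1,3].
As a 18×12 matrix over Z this has rank 12, with invariant factors (1,1,1,1,1,1,1,1,1,1,1,2).

Reading off H_k = ker ∂_k / im ∂_{k+1}:

  H_0: rank C_0 − rank ∂_1 = 7 − 6 = 1, and the invariant factors of ∂_1 are all 1, so H_0 = Z.
  H_1: rank ker ∂_1 − rank ∂_2 = (18 − 6) − 12 = 0, and ∂_2 has invariant factor 2 > 1, so H_1 = Z/2Z.
  H_2: rank ker ∂_2 − rank ∂_3 = (12 − 12) − 0 = 0, and there is no ∂_3, so H_2 = 0.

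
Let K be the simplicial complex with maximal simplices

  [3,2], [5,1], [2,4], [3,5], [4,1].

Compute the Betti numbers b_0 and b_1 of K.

Order the vertices as 1 < 2 < 3 < 4 < 5. Listing each simplex with vertices in this order, K has dimension 1 with simplices:

  0-simplices (5): [1], [2], [3], [4], [5]
  1-simplices (5): [1,4], [1,5], [2,3], [2,4], [3,5]

giving chain groups C_0 ≅ Z^5, C_1 ≅ Z^5.

The boundary map ∂_1: C_1 → C_0 sends each edge [p,q] (with p < q) to q − p. For instance
  ∂[1,5] = [5] − [1].
As a 5×5 matrix over Z this has rank 4, with invariant factors (1,1,1,1).

Reading off H_k = ker ∂_k / im ∂_{k+1}:

  H_0: rank C_0 − rank ∂_1 = 5 − 4 = 1, and the invariant factors of ∂_1 are all 1, so H_0 ≅ Z.
  H_1: rank ker ∂_1 − rank ∂_2 = (5 − 4) − 0 = 1, and there is no ∂_2, so H_1 ≅ Z.

Hence the Betti numbers are b_0 = 1, b_1 = 1.

b_0 = 1, b_1 = 1.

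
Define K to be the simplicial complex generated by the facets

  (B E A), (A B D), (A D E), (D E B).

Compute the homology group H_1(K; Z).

We work with the vertex ordering A < B < D < E. The simplices of K, each written with vertices in increasing order, are:

  0-simplices (4): A, B, D, E
  1-simplices (6): AB, AD, AE, BD, BE, DE
  2-simplices (4): ABD, ABE, ADE, BDE

so the chain groups are C_0 ≅ Z^4, C_1 ≅ Z^6, C_2 ≅ Z^4.

Boundary ∂_1: C_1 → C_0 sends each edge [p,q] (with p < q) to q − p.
The 4×6 boundary matrix has rank 3 and Smith normal form diag(1,1,1).

∂_2: C_2 → C_1 maps a triangle to the signed sum of its edges. For instance
  ∂ABE = BE − AE + AB,
  ∂ADE = DE − AE + AD.
As a 6×4 matrix over Z this has rank 3, with invariant factors (1,1,1).

Computing H_k = (kernel of ∂_k) / (image of ∂_{k+1}):

  H_1: rank ker ∂_1 − rank ∂_2 = (6 − 3) − 3 = 0, and the invariant factors of ∂_2 are all 1, so H_1 ≅ 0.

H_1 = 0.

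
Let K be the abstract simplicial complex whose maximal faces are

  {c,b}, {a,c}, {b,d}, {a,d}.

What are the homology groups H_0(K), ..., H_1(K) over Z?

Order the vertices as a < b < c < d. Listing each simplex with vertices in this order, K has dimension 1 with simplices:

  0-simplices (4): a, b, c, d
  1-simplices (4): ac, ad, bc, bd

Hence C_0 ≅ Z^4, C_1 ≅ Z^4.

∂_1: C_1 → C_0 is given by ∂[p,q] = [q] − [p].
The 4×4 boundary matrix has rank 3 and Smith normal form diag(1,1,1).

Now H_k = ker ∂_k / im ∂_{k+1}, so:

  H_0: rank C_0 − rank ∂_1 = 4 − 3 = 1, and the invariant factors of ∂_1 are all 1, so H_0 ≅ Z.
  H_1: rank ker ∂_1 − rank ∂_2 = (4 − 3) − 0 = 1, and there is no ∂_2, so H_1 ≅ Z.

As a check, the Euler characteristic is 4 − 4 = 0, which agrees with 1 − 1 = 0.

H_0 ≅ Z,  H_1 ≅ Z.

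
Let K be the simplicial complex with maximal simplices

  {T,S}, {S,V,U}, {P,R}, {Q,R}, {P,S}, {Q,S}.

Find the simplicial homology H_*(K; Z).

H_0 ≅ Z,  H_1 ≅ Z,  H_2 = 0.

We work with the vertex ordering P < Q < R < S < T < U < V. The simplices of K, each written with vertices in increasing order, are:

  0-simplices (7): P, Q, R, S, T, U, V
  1-simplices (8): PR, PS, QR, QS, ST, SU, SV, UV
  2-simplices (1): SUV

so the chain groups are C_0 ≅ Z^7, C_1 ≅ Z^8, C_2 ≅ Z^1.

Boundary ∂_1: C_1 → C_0 sends each edge [p,q] (with p < q) to q − p. For instance
  ∂UV = V − U.
The 7×8 boundary matrix has rank 6 and Smith normal form diag(1,1,1,1,1,1).

∂_2: C_2 → C_1 acts by ∂[p,q,r] = [q,r] − [p,r] + [p,q]. For instance
  ∂SUV = UV − SV + SU.
This gives a 8×1 integer matrix of rank 1; reducing to Smith normal form yields diagonal entries (1).

Computing H_k = (kernel of ∂_k) / (image of ∂_{k+1}):

  H_0: rank C_0 − rank ∂_1 = 7 − 6 = 1, and the invariant factors of ∂_1 are all 1, so H_0 ≅ Z.
  H_1: rank ker ∂_1 − rank ∂_2 = (8 − 6) − 1 = 1, and the invariant factors of ∂_2 are all 1, so H_1 ≅ Z.
  H_2: rank ker ∂_2 − rank ∂_3 = (1 − 1) − 0 = 0, and there is no ∂_3, so H_2 ≅ 0.

As a check, the Euler characteristic is 7 − 8 + 1 = 0, which agrees with 1 − 1 + 0 = 0.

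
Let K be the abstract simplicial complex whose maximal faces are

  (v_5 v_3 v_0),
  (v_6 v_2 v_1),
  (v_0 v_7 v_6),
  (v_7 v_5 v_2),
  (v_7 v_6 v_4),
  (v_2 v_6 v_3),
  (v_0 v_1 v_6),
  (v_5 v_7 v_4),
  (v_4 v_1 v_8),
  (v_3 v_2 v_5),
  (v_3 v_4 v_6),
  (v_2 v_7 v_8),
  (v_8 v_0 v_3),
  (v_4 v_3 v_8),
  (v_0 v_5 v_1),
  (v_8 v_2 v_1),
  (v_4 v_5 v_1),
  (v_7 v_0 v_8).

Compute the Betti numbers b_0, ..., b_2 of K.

b_0 = 1, b_1 = 2, b_2 = 1.

Fix the vertex order v_0 < v_1 < v_2 < v_3 < v_4 < v_5 < v_6 < v_7 < v_8 and write every simplex with vertices in increasing order. Then dim K = 2 and the simplices of K are:

  0-simplices (9): [v_0], [v_1], [v_2], [v_3], [v_4], [v_5], [v_6], [v_7], [v_8]
  1-simplices (27): (27 of them)
  2-simplices (18): (18 of them)

giving chain groups C_0 ≅ Z^9, C_1 ≅ Z^27, C_2 ≅ Z^18.

∂_1: C_1 → C_0 sends each edge [p,q] (with p < q) to q − p.
The 9×27 boundary matrix has rank 8 and Smith normal form diag(1,1,1,1,1,1,1,1).

The boundary map ∂_2: C_2 → C_1 sends each 2-simplex [p,q,r] to [q,r] − [p,r] + [p,q]. For instance
  ∂[v_2,v_7,v_8] = [v_7,v_8] − [v_2,v_8] + [v_2,v_7],
  ∂[v_1,v_4,v_8] = [v_4,v_8] − [v_1,v_8] + [v_1,v_4].
This gives a 27×18 integer matrix of rank 17; reducing to Smith normal form yields diagonal entries (1,1,1,1,1,1,1,1,1,1,1,1,1,1,1,1,1).

Now H_k = ker ∂_k / im ∂_{k+1}, so:

  H_0: rank C_0 − rank ∂_1 = 9 − 8 = 1, and the invariant factors of ∂_1 are all 1, so H_0 = Z.
  H_1: rank ker ∂_1 − rank ∂_2 = (27 − 8) − 17 = 2, and the invariant factors of ∂_2 are all 1, so H_1 = Z^2.
  H_2: rank ker ∂_2 − rank ∂_3 = (18 − 17) − 0 = 1, and there is no ∂_3, so H_2 = Z.

As a check, the Euler characteristic is 9 − 27 + 18 = 0, which agrees with 1 − 2 + 1 = 0.

Hence the Betti numbers are b_0 = 1, b_1 = 2, b_2 = 1.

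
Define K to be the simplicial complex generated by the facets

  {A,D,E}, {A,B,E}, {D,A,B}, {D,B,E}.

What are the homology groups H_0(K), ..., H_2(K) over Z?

Fix the vertex order A < B < D < E and write every simplex with vertices in increasing order. Then dim K = 2 and the simplices of K are:

  0-simplices (4): A, B, D, E
  1-simplices (6): AB, AD, AE, BD, BE, DE
  2-simplices (4): ABD, ABE, ADE, BDE

giving chain groups C_0 ≅ Z^4, C_1 ≅ Z^6, C_2 ≅ Z^4.

Boundary ∂_1: C_1 → C_0 maps an edge to its endpoints' difference, ∂[p,q] = q − p. For instance
  ∂AE = E − A.
As a 4×6 matrix over Z this has rank 3, with invariant factors (1,1,1).

The boundary map ∂_2: C_2 → C_1 acts by ∂[p,q,r] = [q,r] − [p,r] + [p,q]. For instance
  ∂ABE = BE − AE + AB,
  ∂ABD = BD − AD + AB.
The resulting 6×4 matrix has rank 3, and its Smith normal form has invariant factors (1,1,1).

Now H_k = ker ∂_k / im ∂_{k+1}, so:

  H_0: rank C_0 − rank ∂_1 = 4 − 3 = 1, and the invariant factors of ∂_1 are all 1, so H_0 ≅ Z.
  H_1: rank ker ∂_1 − rank ∂_2 = (6 − 3) − 3 = 0, and the invariant factors of ∂_2 are all 1, so H_1 ≅ 0.
  H_2: rank ker ∂_2 − rank ∂_3 = (4 − 3) − 0 = 1, and there is no ∂_3, so H_2 ≅ Z.

As a check, the Euler characteristic is 4 − 6 + 4 = 2, which agrees with 1 − 0 + 1 = 2.

H_0 = Z,  H_1 = 0,  H_2 = Z.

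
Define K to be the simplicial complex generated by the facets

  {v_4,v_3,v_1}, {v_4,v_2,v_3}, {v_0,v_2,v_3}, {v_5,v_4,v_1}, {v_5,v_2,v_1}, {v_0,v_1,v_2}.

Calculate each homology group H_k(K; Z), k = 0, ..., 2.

K has 6 vertices, 12 edges, 6 triangles.
rank ∂_0 = 0, rank ∂_1 = 5 ⇒ b_0 = 6 − 0 − 5 = 1; all invariant factors of ∂_1 are 1 so no torsion. So H_0 = Z.
rank ∂_1 = 5, rank ∂_2 = 6 ⇒ b_1 = 12 − 5 − 6 = 1; all invariant factors of ∂_2 are 1 so no torsion. So H_1 = Z.
rank ∂_2 = 6, rank ∂_3 = 0 ⇒ b_2 = 6 − 6 − 0 = 0. So H_2 = 0.

H_0 = Z,  H_1 = Z,  H_2 = 0.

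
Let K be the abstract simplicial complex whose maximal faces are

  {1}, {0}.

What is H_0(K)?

We work with the vertex ordering 0 < 1. The simplices of K, each written with vertices in increasing order, are:

  0-simplices (2): [0], [1]

Hence C_0 ≅ Z^2.

Computing H_k = (kernel of ∂_k) / (image of ∂_{k+1}):

  H_0: rank C_0 − rank ∂_1 = 2 − 0 = 2, and there is no ∂_1, so H_0 = Z^2.

H_0 ≅ Z^2.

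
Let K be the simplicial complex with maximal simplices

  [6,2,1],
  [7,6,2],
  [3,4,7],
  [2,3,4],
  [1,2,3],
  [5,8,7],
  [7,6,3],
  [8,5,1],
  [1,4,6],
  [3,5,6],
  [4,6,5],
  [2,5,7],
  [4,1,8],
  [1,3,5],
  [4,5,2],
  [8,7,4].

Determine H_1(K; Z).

We work with the vertex ordering 1 < 2 < 3 < 4 < 5 < 6 < 7 < 8. The simplices of K, each written with vertices in increasing order, are:

  0-simplices (8): [1], [2], [3], [4], [5], [6], [7], [8]
  1-simplices (24): (24 of them)
  2-simplices (16): [1,2,3], [1,2,6], [1,3,5], [1,4,6], [1,4,8], [1,5,8], [2,3,4], [2,4,5], [2,5,7], [2,6,7], [3,4,7], [3,5,6], [3,6,7], [4,5,6], [4,7,8], [5,7,8]

Hence C_0 ≅ Z^8, C_1 ≅ Z^24, C_2 ≅ Z^16.

∂_1: C_1 → C_0 is given by ∂[p,q] = [q] − [p].
As a 8×24 matrix over Z this has rank 7, with invariant factors (1,1,1,1,1,1,1).

The boundary map ∂_2: C_2 → C_1 maps a triangle to the signed sum of its edges. For instance
  ∂[4,5,6] = [5,6] − [4,6] + [4,5],
  ∂[5,7,8] = [7,8] − [5,8] + [5,7].
The 24×16 boundary matrix has rank 15 and Smith normal form diag(1,1,1,1,1,1,1,1,1,1,1,1,1,1,1).

Reading off H_k = ker ∂_k / im ∂_{k+1}:

  H_1: rank ker ∂_1 − rank ∂_2 = (24 − 7) − 15 = 2, and the invariant factors of ∂_2 are all 1, so H_1 = Z^2.

H_1 ≅ Z^2.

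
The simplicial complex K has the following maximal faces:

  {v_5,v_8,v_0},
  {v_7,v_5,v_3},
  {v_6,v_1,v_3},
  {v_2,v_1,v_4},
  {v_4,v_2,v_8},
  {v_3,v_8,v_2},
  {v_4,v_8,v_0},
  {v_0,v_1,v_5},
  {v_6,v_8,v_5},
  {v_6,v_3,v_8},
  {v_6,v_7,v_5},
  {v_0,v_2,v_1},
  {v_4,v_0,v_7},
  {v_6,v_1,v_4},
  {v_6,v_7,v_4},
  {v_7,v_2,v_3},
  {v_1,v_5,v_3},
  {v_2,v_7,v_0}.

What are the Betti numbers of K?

b_0 = 1, b_1 = 1, b_2 = 0.

Order the vertices as v_0 < v_1 < v_2 < v_3 < v_4 < v_5 < v_6 < v_7 < v_8. Listing each simplex with vertices in this order, K has dimension 2 with simplices:

  0-simplices (9): [v_0], [v_1], [v_2], [v_3], [v_4], [v_5], [v_6], [v_7], [v_8]
  1-simplices (27): (27 of them)
  2-simplices (18): (18 of them)

Hence C_0 ≅ Z^9, C_1 ≅ Z^27, C_2 ≅ Z^18.

Boundary ∂_1: C_1 → C_0 is given by ∂[p,q] = [q] − [p]. For instance
  ∂[v_6,v_8] = [v_8] − [v_6].
The 9×27 boundary matrix has rank 8 and Smith normal form diag(1,1,1,1,1,1,1,1).

The boundary map ∂_2: C_2 → C_1 acts by ∂[p,q,r] = [q,r] − [p,r] + [p,q]. For instance
  ∂[v_1,v_3,v_6] = [v_3,v_6] − [v_1,v_6] + [v_1,v_3],
  ∂[v_0,v_4,v_8] = [v_4,v_8] − [v_0,v_8] + [v_0,v_4].
The 27×18 boundary matrix has rank 18 and Smith normal form diag(1,1,1,1,1,1,1,1,1,1,1,1,1,1,1,1,1,2).

From H_k ≅ ker(∂_k) / im(∂_{k+1}) we obtain:

  H_0: rank C_0 − rank ∂_1 = 9 − 8 = 1, and the invariant factors of ∂_1 are all 1, so H_0 = Z.
  H_1: rank ker ∂_1 − rank ∂_2 = (27 − 8) − 18 = 1, and ∂_2 has invariant factor 2 > 1, so H_1 = Z ⊕ Z/2.
  H_2: rank ker ∂_2 − rank ∂_3 = (18 − 18) − 0 = 0, and there is no ∂_3, so H_2 = 0.

As a check, the Euler characteristic is 9 − 27 + 18 = 0, which agrees with 1 − 1 + 0 = 0.

Hence the Betti numbers are b_0 = 1, b_1 = 1, b_2 = 0.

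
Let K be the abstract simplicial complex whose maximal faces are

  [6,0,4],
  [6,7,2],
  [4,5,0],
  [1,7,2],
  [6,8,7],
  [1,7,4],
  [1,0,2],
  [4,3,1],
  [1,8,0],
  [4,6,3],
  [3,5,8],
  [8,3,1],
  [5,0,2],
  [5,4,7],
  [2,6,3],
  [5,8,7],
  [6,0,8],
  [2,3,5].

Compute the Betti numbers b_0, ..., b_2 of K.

b_0 = 1, b_1 = 2, b_2 = 1.

We work with the vertex ordering 0 < 1 < 2 < 3 < 4 < 5 < 6 < 7 < 8. The simplices of K, each written with vertices in increasing order, are:

  0-simplices (9): [0], [1], [2], [3], [4], [5], [6], [7], [8]
  1-simplices (27): (27 of them)
  2-simplices (18): [0,1,2], [0,1,8], [0,2,5], [0,4,5], [0,4,6], [0,6,8], [1,2,7], [1,3,4], [1,3,8], [1,4,7], [2,3,5], [2,3,6], [2,6,7], [3,4,6], [3,5,8], [4,5,7], [5,7,8], [6,7,8]

giving chain groups C_0 ≅ Z^9, C_1 ≅ Z^27, C_2 ≅ Z^18.

Boundary ∂_1: C_1 → C_0 sends each edge [p,q] (with p < q) to q − p. For instance
  ∂[2,3] = [3] − [2].
As a 9×27 matrix over Z this has rank 8, with invariant factors (1,1,1,1,1,1,1,1).

Boundary ∂_2: C_2 → C_1 sends each 2-simplex [p,q,r] to [q,r] − [p,r] + [p,q]. For instance
  ∂[0,6,8] = [6,8] − [0,8] + [0,6],
  ∂[0,1,8] = [1,8] − [0,8] + [0,1].
This gives a 27×18 integer matrix of rank 17; reducing to Smith normal form yields diagonal entries (1,1,1,1,1,1,1,1,1,1,1,1,1,1,1,1,1).

From H_k ≅ ker(∂_k) / im(∂_{k+1}) we obtain:

  H_0: rank C_0 − rank ∂_1 = 9 − 8 = 1, and the invariant factors of ∂_1 are all 1, so H_0 = Z.
  H_1: rank ker ∂_1 − rank ∂_2 = (27 − 8) − 17 = 2, and the invariant factors of ∂_2 are all 1, so H_1 = Z^2.
  H_2: rank ker ∂_2 − rank ∂_3 = (18 − 17) − 0 = 1, and there is no ∂_3, so H_2 = Z.

(K is a triangulation of the torus T^2.)

Hence the Betti numbers are b_0 = 1, b_1 = 2, b_2 = 1.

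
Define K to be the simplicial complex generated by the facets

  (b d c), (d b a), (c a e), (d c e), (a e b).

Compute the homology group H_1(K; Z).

Take the total order a < b < c < d < e on the vertex set. Then K (dimension 2) consists of the simplices:

  0-simplices (5): a, b, c, d, e
  1-simplices (10): ab, ac, ad, ae, bc, bd, be, cd, ce, de
  2-simplices (5): abd, abe, ace, bcd, cde

so the chain groups are C_0 ≅ Z^5, C_1 ≅ Z^10, C_2 ≅ Z^5.

Boundary ∂_1: C_1 → C_0 is given by ∂[p,q] = [q] − [p]. For instance
  ∂ac = c − a.
The 5×10 boundary matrix has rank 4 and Smith normal form diag(1,1,1,1).

The boundary map ∂_2: C_2 → C_1 sends each 2-simplex [p,q,r] to [q,r] − [p,r] + [p,q]. For instance
  ∂bcd = cd − bd + bc,
  ∂abd = bd − ad + ab.
The 10×5 boundary matrix has rank 5 and Smith normal form diag(1,1,1,1,1).

Computing H_k = (kernel of ∂_k) / (image of ∂_{k+1}):

  H_1: rank ker ∂_1 − rank ∂_2 = (10 − 4) − 5 = 1, and the invariant factors of ∂_2 are all 1, so H_1 ≅ Z.

H_1 = Z.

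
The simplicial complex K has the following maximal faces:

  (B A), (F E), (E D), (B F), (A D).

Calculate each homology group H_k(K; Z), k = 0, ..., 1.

Fix the vertex order A < B < D < E < F and write every simplex with vertices in increasing order. Then dim K = 1 and the simplices of K are:

  0-simplices (5): A, B, D, E, F
  1-simplices (5): AB, AD, BF, DE, EF

Hence C_0 ≅ Z^5, C_1 ≅ Z^5.

The boundary map ∂_1: C_1 → C_0 maps an edge to its endpoints' difference, ∂[p,q] = q − p.
The 5×5 boundary matrix has rank 4 and Smith normal form diag(1,1,1,1).

Reading off H_k = ker ∂_k / im ∂_{k+1}:

  H_0: rank C_0 − rank ∂_1 = 5 − 4 = 1, and the invariant factors of ∂_1 are all 1, so H_0 ≅ Z.
  H_1: rank ker ∂_1 − rank ∂_2 = (5 − 4) − 0 = 1, and there is no ∂_2, so H_1 ≅ Z.

As a check, the Euler characteristic is 5 − 5 = 0, which agrees with 1 − 1 = 0.

H_0 ≅ Z,  H_1 ≅ Z.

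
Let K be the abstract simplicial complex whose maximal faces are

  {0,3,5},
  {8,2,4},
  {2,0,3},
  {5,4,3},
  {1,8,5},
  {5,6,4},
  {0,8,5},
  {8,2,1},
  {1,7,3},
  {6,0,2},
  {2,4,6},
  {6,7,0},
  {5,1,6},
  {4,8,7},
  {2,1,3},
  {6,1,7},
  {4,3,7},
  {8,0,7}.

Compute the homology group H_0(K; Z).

We work with the vertex ordering 0 < 1 < 2 < 3 < 4 < 5 < 6 < 7 < 8. The simplices of K, each written with vertices in increasing order, are:

  0-simplices (9): [0], [1], [2], [3], [4], [5], [6], [7], [8]
  1-simplices (27): (27 of them)
  2-simplices (18): [0,2,3], [0,2,6], [0,3,5], [0,5,8], [0,6,7], [0,7,8], [1,2,3], [1,2,8], [1,3,7], [1,5,6], [1,5,8], [1,6,7], [2,4,6], [2,4,8], [3,4,5], [3,4,7], [4,5,6], [4,7,8]

giving chain groups C_0 ≅ Z^9, C_1 ≅ Z^27, C_2 ≅ Z^18.

The boundary map ∂_1: C_1 → C_0 is given by ∂[p,q] = [q] − [p].
The resulting 9×27 matrix has rank 8, and its Smith normal form has invariant factors (1,1,1,1,1,1,1,1).

The boundary map ∂_2: C_2 → C_1 sends each 2-simplex [p,q,r] to [q,r] − [p,r] + [p,q]. For instance
  ∂[0,6,7] = [6,7] − [0,7] + [0,6],
  ∂[1,2,3] = [2,3] − [1,3] + [1,2].
This gives a 27×18 integer matrix of rank 17; reducing to Smith normal form yields diagonal entries (1,1,1,1,1,1,1,1,1,1,1,1,1,1,1,1,1).

Now H_k = ker ∂_k / im ∂_{k+1}, so:

  H_0: rank C_0 − rank ∂_1 = 9 − 8 = 1, and the invariant factors of ∂_1 are all 1, so H_0 = Z.

H_0 ≅ Z.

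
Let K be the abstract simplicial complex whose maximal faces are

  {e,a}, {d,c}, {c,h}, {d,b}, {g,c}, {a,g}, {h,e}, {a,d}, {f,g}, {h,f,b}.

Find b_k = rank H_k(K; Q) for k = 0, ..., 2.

b_0 = 1, b_1 = 4, b_2 = 0.

We work with the vertex ordering a < b < c < d < e < f < g < h. The simplices of K, each written with vertices in increasing order, are:

  0-simplices (8): a, b, c, d, e, f, g, h
  1-simplices (12): ad, ae, ag, bd, bf, bh, cd, cg, ch, eh, fg, fh
  2-simplices (1): bfh

Hence C_0 ≅ Z^8, C_1 ≅ Z^12, C_2 ≅ Z^1.

∂_1: C_1 → C_0 is given by ∂[p,q] = [q] − [p]. For instance
  ∂bf = f − b.
The 8×12 boundary matrix has rank 7 and Smith normal form diag(1,1,1,1,1,1,1).

∂_2: C_2 → C_1 acts by ∂[p,q,r] = [q,r] − [p,r] + [p,q]. For instance
  ∂bfh = fh − bh + bf.
The resulting 12×1 matrix has rank 1, and its Smith normal form has invariant factors (1).

Computing H_k = (kernel of ∂_k) / (image of ∂_{k+1}):

  H_0: rank C_0 − rank ∂_1 = 8 − 7 = 1, and the invariant factors of ∂_1 are all 1, so H_0 ≅ Z.
  H_1: rank ker ∂_1 − rank ∂_2 = (12 − 7) − 1 = 4, and the invariant factors of ∂_2 are all 1, so H_1 ≅ Z^4.
  H_2: rank ker ∂_2 − rank ∂_3 = (1 − 1) − 0 = 0, and there is no ∂_3, so H_2 ≅ 0.

Hence the Betti numbers are b_0 = 1, b_1 = 4, b_2 = 0.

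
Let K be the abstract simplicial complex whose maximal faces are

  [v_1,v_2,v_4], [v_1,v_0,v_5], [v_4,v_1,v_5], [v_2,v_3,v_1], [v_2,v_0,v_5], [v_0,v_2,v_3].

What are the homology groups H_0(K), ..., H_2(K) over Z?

Take the total order v_0 < v_1 < v_2 < v_3 < v_4 < v_5 on the vertex set. Then K (dimension 2) consists of the simplices:

  0-simplices (6): [v_0], [v_1], [v_2], [v_3], [v_4], [v_5]
  1-simplices (12): [v_0,v_1], [v_0,v_2], [v_0,v_3], [v_0,v_5], [v_1,v_2], [v_1,v_3], [v_1,v_4], [v_1,v_5], [v_2,v_3], [v_2,v_4], [v_2,v_5], [v_4,v_5]
  2-simplices (6): [v_0,v_1,v_5], [v_0,v_2,v_3], [v_0,v_2,v_5], [v_1,v_2,v_3], [v_1,v_2,v_4], [v_1,v_4,v_5]

so the chain groups are C_0 ≅ Z^6, C_1 ≅ Z^12, C_2 ≅ Z^6.

∂_1: C_1 → C_0 sends each edge [p,q] (with p < q) to q − p.
This gives a 6×12 integer matrix of rank 5; reducing to Smith normal form yields diagonal entries (1,1,1,1,1).

The boundary map ∂_2: C_2 → C_1 acts by ∂[p,q,r] = [q,r] − [p,r] + [p,q]. For instance
  ∂[v_1,v_4,v_5] = [v_4,v_5] − [v_1,v_5] + [v_1,v_4],
  ∂[v_0,v_2,v_3] = [v_2,v_3] − [v_0,v_3] + [v_0,v_2].
The resulting 12×6 matrix has rank 6, and its Smith normal form has invariant factors (1,1,1,1,1,1).

From H_k ≅ ker(∂_k) / im(∂_{k+1}) we obtain:

  H_0: rank C_0 − rank ∂_1 = 6 − 5 = 1, and the invariant factors of ∂_1 are all 1, so H_0 ≅ Z.
  H_1: rank ker ∂_1 − rank ∂_2 = (12 − 5) − 6 = 1, and the invariant factors of ∂_2 are all 1, so H_1 ≅ Z.
  H_2: rank ker ∂_2 − rank ∂_3 = (6 − 6) − 0 = 0, and there is no ∂_3, so H_2 ≅ 0.

(K is a triangulation of the cylinder S^1 x I.)

H_0 = Z,  H_1 = Z,  H_2 = 0.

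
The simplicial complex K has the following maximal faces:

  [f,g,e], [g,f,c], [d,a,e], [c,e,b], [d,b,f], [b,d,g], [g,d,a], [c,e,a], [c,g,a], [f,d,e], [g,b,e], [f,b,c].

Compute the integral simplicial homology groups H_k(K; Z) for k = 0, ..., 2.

We work with the vertex ordering a < b < c < d < e < f < g. The simplices of K, each written with vertices in increasing order, are:

  0-simplices (7): a, b, c, d, e, f, g
  1-simplices (18): ac, ad, ae, ag, bc, bd, be, bf, bg, ce, cf, cg, de, df, dg, ef, eg, fg
  2-simplices (12): ace, acg, ade, adg, bce, bcf, bdf, bdg, beg, cfg, def, efg

giving chain groups C_0 ≅ Z^7, C_1 ≅ Z^18, C_2 ≅ Z^12.

∂_1: C_1 → C_0 sends each edge [p,q] (with p < q) to q − p. For instance
  ∂ae = e − a.
As a 7×18 matrix over Z this has rank 6, with invariant factors (1,1,1,1,1,1).

∂_2: C_2 → C_1 sends each 2-simplex [p,q,r] to [q,r] − [p,r] + [p,q]. For instance
  ∂beg = eg − bg + be,
  ∂bce = ce − be + bc.
The resulting 18×12 matrix has rank 12, and its Smith normal form has invariant factors (1,1,1,1,1,1,1,1,1,1,1,2).

From H_k ≅ ker(∂_k) / im(∂_{k+1}) we obtain:

  H_0: rank C_0 − rank ∂_1 = 7 − 6 = 1, and the invariant factors of ∂_1 are all 1, so H_0 = Z.
  H_1: rank ker ∂_1 − rank ∂_2 = (18 − 6) − 12 = 0, and ∂_2 has invariant factor 2 > 1, so H_1 = Z_2.
  H_2: rank ker ∂_2 − rank ∂_3 = (12 − 12) − 0 = 0, and there is no ∂_3, so H_2 = 0.

As a check, the Euler characteristic is 7 − 18 + 12 = 1, which agrees with 1 − 0 + 0 = 1.
(K is a triangulation of the real projective plane RP^2.)

H_0 = Z,  H_1 = Z_2,  H_2 = 0.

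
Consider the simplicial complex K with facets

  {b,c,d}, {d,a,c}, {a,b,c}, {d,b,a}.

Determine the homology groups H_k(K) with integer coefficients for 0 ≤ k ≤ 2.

H_0 = Z,  H_1 = 0,  H_2 = Z.

K has 4 vertices, 6 edges, 4 triangles.
rank ∂_0 = 0, rank ∂_1 = 3 ⇒ b_0 = 4 − 0 − 3 = 1; all invariant factors of ∂_1 are 1 so no torsion. So H_0 ≅ Z.
rank ∂_1 = 3, rank ∂_2 = 3 ⇒ b_1 = 6 − 3 − 3 = 0; all invariant factors of ∂_2 are 1 so no torsion. So H_1 ≅ 0.
rank ∂_2 = 3, rank ∂_3 = 0 ⇒ b_2 = 4 − 3 − 0 = 1. So H_2 ≅ Z.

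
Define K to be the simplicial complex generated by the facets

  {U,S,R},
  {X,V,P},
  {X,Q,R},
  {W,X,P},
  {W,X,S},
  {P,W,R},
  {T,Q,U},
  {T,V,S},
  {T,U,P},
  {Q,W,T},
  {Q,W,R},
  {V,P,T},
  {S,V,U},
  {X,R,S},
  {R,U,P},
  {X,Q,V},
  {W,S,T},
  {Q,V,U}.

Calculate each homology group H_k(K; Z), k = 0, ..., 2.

H_0 ≅ Z,  H_1 ≅ Z ⊕ Z/2,  H_2 = 0.

We work with the vertex ordering P < Q < R < S < T < U < V < W < X. The simplices of K, each written with vertices in increasing order, are:

  0-simplices (9): P, Q, R, S, T, U, V, W, X
  1-simplices (27): PR, PT, PU, PV, PW, PX, QR, QT, QU, QV, QW, QX, RS, RU, RW, RX, ST, SU, SV, SW, SX, TU, TV, TW, UV, VX, WX
  2-simplices (18): PRU, PRW, PTU, PTV, PVX, PWX, QRW, QRX, QTU, QTW, QUV, QVX, RSU, RSX, STV, STW, SUV, SWX

Hence C_0 ≅ Z^9, C_1 ≅ Z^27, C_2 ≅ Z^18.

∂_1: C_1 → C_0 is given by ∂[p,q] = [q] − [p]. For instance
  ∂SX = X − S.
This gives a 9×27 integer matrix of rank 8; reducing to Smith normal form yields diagonal entries (1,1,1,1,1,1,1,1).

Boundary ∂_2: C_2 → C_1 sends each 2-simplex [p,q,r] to [q,r] − [p,r] + [p,q]. For instance
  ∂PRU = RU − PU + PR,
  ∂QUV = UV − QV + QU.
The 27×18 boundary matrix has rank 18 and Smith normal form diag(1,1,1,1,1,1,1,1,1,1,1,1,1,1,1,1,1,2).

Reading off H_k = ker ∂_k / im ∂_{k+1}:

  H_0: rank C_0 − rank ∂_1 = 9 − 8 = 1, and the invariant factors of ∂_1 are all 1, so H_0 ≅ Z.
  H_1: rank ker ∂_1 − rank ∂_2 = (27 − 8) − 18 = 1, and ∂_2 has invariant factor 2 > 1, so H_1 ≅ Z ⊕ Z/2.
  H_2: rank ker ∂_2 − rank ∂_3 = (18 − 18) − 0 = 0, and there is no ∂_3, so H_2 ≅ 0.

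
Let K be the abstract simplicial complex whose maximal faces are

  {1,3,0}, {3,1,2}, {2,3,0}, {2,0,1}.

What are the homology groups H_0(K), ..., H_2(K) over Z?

Take the total order 0 < 1 < 2 < 3 on the vertex set. Then K (dimension 2) consists of the simplices:

  0-simplices (4): [0], [1], [2], [3]
  1-simplices (6): [0,1], [0,2], [0,3], [1,2], [1,3], [2,3]
  2-simplices (4): [0,1,2], [0,1,3], [0,2,3], [1,2,3]

giving chain groups C_0 ≅ Z^4, C_1 ≅ Z^6, C_2 ≅ Z^4.

Boundary ∂_1: C_1 → C_0 is given by ∂[p,q] = [q] − [p]. For instance
  ∂[1,2] = [2] − [1].
As a 4×6 matrix over Z this has rank 3, with invariant factors (1,1,1).

∂_2: C_2 → C_1 sends each 2-simplex [p,q,r] to [q,r] − [p,r] + [p,q]. For instance
  ∂[0,1,2] = [1,2] − [0,2] + [0,1],
  ∂[1,2,3] = [2,3] − [1,3] + [1,2].
As a 6×4 matrix over Z this has rank 3, with invariant factors (1,1,1).

Now H_k = ker ∂_k / im ∂_{k+1}, so:

  H_0: rank C_0 − rank ∂_1 = 4 − 3 = 1, and the invariant factors of ∂_1 are all 1, so H_0 = Z.
  H_1: rank ker ∂_1 − rank ∂_2 = (6 − 3) − 3 = 0, and the invariant factors of ∂_2 are all 1, so H_1 = 0.
  H_2: rank ker ∂_2 − rank ∂_3 = (4 − 3) − 0 = 1, and there is no ∂_3, so H_2 = Z.

H_0 ≅ Z,  H_1 = 0,  H_2 ≅ Z.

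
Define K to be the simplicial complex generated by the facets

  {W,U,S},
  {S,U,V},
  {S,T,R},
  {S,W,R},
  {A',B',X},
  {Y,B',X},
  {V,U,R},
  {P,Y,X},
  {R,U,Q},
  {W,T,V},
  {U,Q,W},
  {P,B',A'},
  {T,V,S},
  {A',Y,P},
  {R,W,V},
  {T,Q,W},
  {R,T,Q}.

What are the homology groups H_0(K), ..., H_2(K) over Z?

H_0 = Z^2,  H_1 = Z ⊕ Z_2,  H_2 = 0.

Fix the vertex order P < Q < R < S < T < U < V < W < X < Y < A' < B' and write every simplex with vertices in increasing order. Then dim K = 2 and the simplices of K are:

  0-simplices (12): [P], [Q], [R], [S], [T], [U], [V], [W], [X], [Y], [A'], [B']
  1-simplices (28): (28 of them)
  2-simplices (17): [P,X,Y], [P,Y,A'], [P,A',B'], [Q,R,T], [Q,R,U], [Q,T,W], [Q,U,W], [R,S,T], [R,S,W], [R,U,V], [R,V,W], [S,T,V], [S,U,V], [S,U,W], [T,V,W], [X,Y,B'], [X,A',B']

giving chain groups C_0 ≅ Z^12, C_1 ≅ Z^28, C_2 ≅ Z^17.

∂_1: C_1 → C_0 sends each edge [p,q] (with p < q) to q − p.
As a 12×28 matrix over Z this has rank 10, with invariant factors (1,1,1,1,1,1,1,1,1,1).

Boundary ∂_2: C_2 → C_1 acts by ∂[p,q,r] = [q,r] − [p,r] + [p,q]. For instance
  ∂[Q,U,W] = [U,W] − [Q,W] + [Q,U],
  ∂[Q,R,T] = [R,T] − [Q,T] + [Q,R].
The 28×17 boundary matrix has rank 17 and Smith normal form diag(1,1,1,1,1,1,1,1,1,1,1,1,1,1,1,1,2).

Reading off H_k = ker ∂_k / im ∂_{k+1}:

  H_0: rank C_0 − rank ∂_1 = 12 − 10 = 2, and the invariant factors of ∂_1 are all 1, so H_0 ≅ Z^2.
  H_1: rank ker ∂_1 − rank ∂_2 = (28 − 10) − 17 = 1, and ∂_2 has invariant factor 2 > 1, so H_1 ≅ Z ⊕ Z_2.
  H_2: rank ker ∂_2 − rank ∂_3 = (17 − 17) − 0 = 0, and there is no ∂_3, so H_2 ≅ 0.

(K is a triangulation of the disjoint union of the real projective plane RP^2 and the Möbius band.)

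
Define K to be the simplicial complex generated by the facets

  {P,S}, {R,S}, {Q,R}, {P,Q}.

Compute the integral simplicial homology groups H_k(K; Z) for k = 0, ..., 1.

Take the total order P < Q < R < S on the vertex set. Then K (dimension 1) consists of the simplices:

  0-simplices (4): P, Q, R, S
  1-simplices (4): PQ, PS, QR, RS

giving chain groups C_0 ≅ Z^4, C_1 ≅ Z^4.

The boundary map ∂_1: C_1 → C_0 is given by ∂[p,q] = [q] − [p].
The 4×4 boundary matrix has rank 3 and Smith normal form diag(1,1,1).

From H_k ≅ ker(∂_k) / im(∂_{k+1}) we obtain:

  H_0: rank C_0 − rank ∂_1 = 4 − 3 = 1, and the invariant factors of ∂_1 are all 1, so H_0 ≅ Z.
  H_1: rank ker ∂_1 − rank ∂_2 = (4 − 3) − 0 = 1, and there is no ∂_2, so H_1 ≅ Z.

(K is a triangulation of the circle S^1.)

H_0 ≅ Z,  H_1 ≅ Z.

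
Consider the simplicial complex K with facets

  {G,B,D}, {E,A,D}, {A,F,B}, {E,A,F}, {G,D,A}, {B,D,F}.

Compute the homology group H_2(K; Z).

H_2 = 0.

Order the vertices as A < B < D < E < F < G. Listing each simplex with vertices in this order, K has dimension 2 with simplices:

  0-simplices (6): A, B, D, E, F, G
  1-simplices (12): AB, AD, AE, AF, AG, BD, BF, BG, DE, DF, DG, EF
  2-simplices (6): ABF, ADE, ADG, AEF, BDF, BDG

so the chain groups are C_0 ≅ Z^6, C_1 ≅ Z^12, C_2 ≅ Z^6.

Boundary ∂_1: C_1 → C_0 maps an edge to its endpoints' difference, ∂[p,q] = q − p. For instance
  ∂BD = D − B.
The 6×12 boundary matrix has rank 5 and Smith normal form diag(1,1,1,1,1).

Boundary ∂_2: C_2 → C_1 sends each 2-simplex [p,q,r] to [q,r] − [p,r] + [p,q]. For instance
  ∂ABF = BF − AF + AB,
  ∂BDG = DG − BG + BD.
The resulting 12×6 matrix has rank 6, and its Smith normal form has invariant factors (1,1,1,1,1,1).

Reading off H_k = ker ∂_k / im ∂_{k+1}:

  H_2: rank ker ∂_2 − rank ∂_3 = (6 − 6) − 0 = 0, and there is no ∂_3, so H_2 = 0.

(K is a triangulation of the cylinder S^1 x I.)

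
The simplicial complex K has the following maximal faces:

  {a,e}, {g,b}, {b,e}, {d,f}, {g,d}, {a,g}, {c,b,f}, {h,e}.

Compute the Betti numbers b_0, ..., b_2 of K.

b_0 = 1, b_1 = 2, b_2 = 0.

Take the total order a < b < c < d < e < f < g < h on the vertex set. Then K (dimension 2) consists of the simplices:

  0-simplices (8): a, b, c, d, e, f, g, h
  1-simplices (10): ae, ag, bc, be, bf, bg, cf, df, dg, eh
  2-simplices (1): bcf

so the chain groups are C_0 ≅ Z^8, C_1 ≅ Z^10, C_2 ≅ Z^1.

The boundary map ∂_1: C_1 → C_0 sends each edge [p,q] (with p < q) to q − p. For instance
  ∂be = e − b.
As a 8×10 matrix over Z this has rank 7, with invariant factors (1,1,1,1,1,1,1).

Boundary ∂_2: C_2 → C_1 maps a triangle to the signed sum of its edges. For instance
  ∂bcf = cf − bf + bc.
This gives a 10×1 integer matrix of rank 1; reducing to Smith normal form yields diagonal entries (1).

Reading off H_k = ker ∂_k / im ∂_{k+1}:

  H_0: rank C_0 − rank ∂_1 = 8 − 7 = 1, and the invariant factors of ∂_1 are all 1, so H_0 ≅ Z.
  H_1: rank ker ∂_1 − rank ∂_2 = (10 − 7) − 1 = 2, and the invariant factors of ∂_2 are all 1, so H_1 ≅ Z^2.
  H_2: rank ker ∂_2 − rank ∂_3 = (1 − 1) − 0 = 0, and there is no ∂_3, so H_2 ≅ 0.

As a check, the Euler characteristic is 8 − 10 + 1 = -1, which agrees with 1 − 2 + 0 = -1.

Hence the Betti numbers are b_0 = 1, b_1 = 2, b_2 = 0.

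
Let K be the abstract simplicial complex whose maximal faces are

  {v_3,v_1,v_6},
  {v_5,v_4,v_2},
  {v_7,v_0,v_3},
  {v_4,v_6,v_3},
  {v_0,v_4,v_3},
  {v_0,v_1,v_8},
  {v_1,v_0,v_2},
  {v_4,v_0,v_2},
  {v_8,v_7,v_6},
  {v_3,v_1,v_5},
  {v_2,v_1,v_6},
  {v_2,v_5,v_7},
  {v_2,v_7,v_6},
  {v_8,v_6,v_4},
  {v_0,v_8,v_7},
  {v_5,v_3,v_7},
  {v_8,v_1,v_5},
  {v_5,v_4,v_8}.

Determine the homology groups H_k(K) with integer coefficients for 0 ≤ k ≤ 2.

H_0 = Z,  H_1 = Z^2,  H_2 = Z.

K has 9 vertices, 27 edges, 18 triangles.
rank ∂_0 = 0, rank ∂_1 = 8 ⇒ b_0 = 9 − 0 − 8 = 1; all invariant factors of ∂_1 are 1 so no torsion. So H_0 ≅ Z.
rank ∂_1 = 8, rank ∂_2 = 17 ⇒ b_1 = 27 − 8 − 17 = 2; all invariant factors of ∂_2 are 1 so no torsion. So H_1 ≅ Z^2.
rank ∂_2 = 17, rank ∂_3 = 0 ⇒ b_2 = 18 − 17 − 0 = 1. So H_2 ≅ Z.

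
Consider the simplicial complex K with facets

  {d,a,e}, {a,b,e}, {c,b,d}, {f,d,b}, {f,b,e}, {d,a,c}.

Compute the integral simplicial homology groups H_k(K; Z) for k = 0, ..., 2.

K has 6 vertices, 12 edges, 6 triangles.
rank ∂_0 = 0, rank ∂_1 = 5 ⇒ b_0 = 6 − 0 − 5 = 1; all invariant factors of ∂_1 are 1 so no torsion. So H_0 = Z.
rank ∂_1 = 5, rank ∂_2 = 6 ⇒ b_1 = 12 − 5 − 6 = 1; all invariant factors of ∂_2 are 1 so no torsion. So H_1 = Z.
rank ∂_2 = 6, rank ∂_3 = 0 ⇒ b_2 = 6 − 6 − 0 = 0. So H_2 = 0.

H_0 ≅ Z,  H_1 ≅ Z,  H_2 = 0.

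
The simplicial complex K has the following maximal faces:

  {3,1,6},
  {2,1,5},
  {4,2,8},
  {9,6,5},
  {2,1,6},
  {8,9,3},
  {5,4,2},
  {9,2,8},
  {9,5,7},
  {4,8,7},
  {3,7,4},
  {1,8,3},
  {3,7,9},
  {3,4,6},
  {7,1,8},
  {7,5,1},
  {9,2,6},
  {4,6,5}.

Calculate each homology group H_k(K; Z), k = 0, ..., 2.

H_0 = Z,  H_1 = Z ⊕ Z/2,  H_2 = 0.

Order the vertices as 1 < 2 < 3 < 4 < 5 < 6 < 7 < 8 < 9. Listing each simplex with vertices in this order, K has dimension 2 with simplices:

  0-simplices (9): [1], [2], [3], [4], [5], [6], [7], [8], [9]
  1-simplices (27): (27 of them)
  2-simplices (18): [1,2,5], [1,2,6], [1,3,6], [1,3,8], [1,5,7], [1,7,8], [2,4,5], [2,4,8], [2,6,9], [2,8,9], [3,4,6], [3,4,7], [3,7,9], [3,8,9], [4,5,6], [4,7,8], [5,6,9], [5,7,9]

Hence C_0 ≅ Z^9, C_1 ≅ Z^27, C_2 ≅ Z^18.

∂_1: C_1 → C_0 is given by ∂[p,q] = [q] − [p].
This gives a 9×27 integer matrix of rank 8; reducing to Smith normal form yields diagonal entries (1,1,1,1,1,1,1,1).

Boundary ∂_2: C_2 → C_1 sends each 2-simplex [p,q,r] to [q,r] − [p,r] + [p,q]. For instance
  ∂[5,6,9] = [6,9] − [5,9] + [5,6],
  ∂[2,6,9] = [6,9] − [2,9] + [2,6].
The 27×18 boundary matrix has rank 18 and Smith normal form diag(1,1,1,1,1,1,1,1,1,1,1,1,1,1,1,1,1,2).

Computing H_k = (kernel of ∂_k) / (image of ∂_{k+1}):

  H_0: rank C_0 − rank ∂_1 = 9 − 8 = 1, and the invariant factors of ∂_1 are all 1, so H_0 = Z.
  H_1: rank ker ∂_1 − rank ∂_2 = (27 − 8) − 18 = 1, and ∂_2 has invariant factor 2 > 1, so H_1 = Z ⊕ Z/2.
  H_2: rank ker ∂_2 − rank ∂_3 = (18 − 18) − 0 = 0, and there is no ∂_3, so H_2 = 0.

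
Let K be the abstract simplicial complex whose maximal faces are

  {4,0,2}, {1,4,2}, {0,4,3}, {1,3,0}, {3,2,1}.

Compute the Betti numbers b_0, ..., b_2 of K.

b_0 = 1, b_1 = 1, b_2 = 0.

Order the vertices as 0 < 1 < 2 < 3 < 4. Listing each simplex with vertices in this order, K has dimension 2 with simplices:

  0-simplices (5): [0], [1], [2], [3], [4]
  1-simplices (10): [0,1], [0,2], [0,3], [0,4], [1,2], [1,3], [1,4], [2,3], [2,4], [3,4]
  2-simplices (5): [0,1,3], [0,2,4], [0,3,4], [1,2,3], [1,2,4]

giving chain groups C_0 ≅ Z^5, C_1 ≅ Z^10, C_2 ≅ Z^5.

The boundary map ∂_1: C_1 → C_0 sends each edge [p,q] (with p < q) to q − p. For instance
  ∂[0,3] = [3] − [0].
The 5×10 boundary matrix has rank 4 and Smith normal form diag(1,1,1,1).

The boundary map ∂_2: C_2 → C_1 acts by ∂[p,q,r] = [q,r] − [p,r] + [p,q]. For instance
  ∂[1,2,3] = [2,3] − [1,3] + [1,2],
  ∂[0,3,4] = [3,4] − [0,4] + [0,3].
This gives a 10×5 integer matrix of rank 5; reducing to Smith normal form yields diagonal entries (1,1,1,1,1).

Reading off H_k = ker ∂_k / im ∂_{k+1}:

  H_0: rank C_0 − rank ∂_1 = 5 − 4 = 1, and the invariant factors of ∂_1 are all 1, so H_0 ≅ Z.
  H_1: rank ker ∂_1 − rank ∂_2 = (10 − 4) − 5 = 1, and the invariant factors of ∂_2 are all 1, so H_1 ≅ Z.
  H_2: rank ker ∂_2 − rank ∂_3 = (5 − 5) − 0 = 0, and there is no ∂_3, so H_2 ≅ 0.

Hence the Betti numbers are b_0 = 1, b_1 = 1, b_2 = 0.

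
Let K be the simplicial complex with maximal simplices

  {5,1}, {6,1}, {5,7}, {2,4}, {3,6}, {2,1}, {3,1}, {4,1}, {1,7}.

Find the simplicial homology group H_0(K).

Fix the vertex order 1 < 2 < 3 < 4 < 5 < 6 < 7 and write every simplex with vertices in increasing order. Then dim K = 1 and the simplices of K are:

  0-simplices (7): [1], [2], [3], [4], [5], [6], [7]
  1-simplices (9): [1,2], [1,3], [1,4], [1,5], [1,6], [1,7], [2,4], [3,6], [5,7]

giving chain groups C_0 ≅ Z^7, C_1 ≅ Z^9.

∂_1: C_1 → C_0 is given by ∂[p,q] = [q] − [p].
The 7×9 boundary matrix has rank 6 and Smith normal form diag(1,1,1,1,1,1).

From H_k ≅ ker(∂_k) / im(∂_{k+1}) we obtain:

  H_0: rank C_0 − rank ∂_1 = 7 − 6 = 1, and the invariant factors of ∂_1 are all 1, so H_0 = Z.

(K is a triangulation of a wedge of 3 circles.)

H_0 ≅ Z.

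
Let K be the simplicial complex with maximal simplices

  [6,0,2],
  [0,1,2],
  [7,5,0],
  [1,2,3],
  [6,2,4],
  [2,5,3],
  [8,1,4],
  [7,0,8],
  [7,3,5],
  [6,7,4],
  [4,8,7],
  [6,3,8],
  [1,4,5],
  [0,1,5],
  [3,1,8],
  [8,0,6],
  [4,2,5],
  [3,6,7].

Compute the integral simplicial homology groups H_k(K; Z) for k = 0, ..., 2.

K has 9 vertices, 27 edges, 18 triangles.
rank ∂_0 = 0, rank ∂_1 = 8 ⇒ b_0 = 9 − 0 − 8 = 1; all invariant factors of ∂_1 are 1 so no torsion. So H_0 = Z.
rank ∂_1 = 8, rank ∂_2 = 18 ⇒ b_1 = 27 − 8 − 18 = 1; ∂_2 has invariant factor(s) [2] giving torsion. So H_1 = Z ⊕ Z/2Z.
rank ∂_2 = 18, rank ∂_3 = 0 ⇒ b_2 = 18 − 18 − 0 = 0. So H_2 = 0.

H_0 = Z,  H_1 = Z ⊕ Z/2Z,  H_2 = 0.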